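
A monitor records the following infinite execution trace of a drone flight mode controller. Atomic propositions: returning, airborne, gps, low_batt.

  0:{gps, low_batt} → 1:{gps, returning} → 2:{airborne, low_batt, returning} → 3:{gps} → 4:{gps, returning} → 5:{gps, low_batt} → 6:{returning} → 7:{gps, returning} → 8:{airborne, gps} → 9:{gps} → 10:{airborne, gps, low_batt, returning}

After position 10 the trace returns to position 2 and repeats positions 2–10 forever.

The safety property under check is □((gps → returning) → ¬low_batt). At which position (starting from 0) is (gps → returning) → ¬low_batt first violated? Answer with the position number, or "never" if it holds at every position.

2

Check (gps → returning) → ¬low_batt at each position in order: 0 ✓, 1 ✓.
At position 2 the labels are {airborne, low_batt, returning}, so (gps → returning) → ¬low_batt is false there. This is the first violation.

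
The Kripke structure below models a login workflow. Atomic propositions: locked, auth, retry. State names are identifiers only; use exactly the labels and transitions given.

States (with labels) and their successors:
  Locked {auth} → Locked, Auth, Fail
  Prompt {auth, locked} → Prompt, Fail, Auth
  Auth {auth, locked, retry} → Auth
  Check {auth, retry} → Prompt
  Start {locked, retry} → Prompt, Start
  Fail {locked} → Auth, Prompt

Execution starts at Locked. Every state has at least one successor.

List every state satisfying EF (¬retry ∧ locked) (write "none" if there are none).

{Locked, Prompt, Check, Start, Fail}

States satisfying ¬retry ∧ locked: {Prompt, Fail}.
States satisfying EF (¬retry ∧ locked): {Locked, Prompt, Check, Start, Fail}.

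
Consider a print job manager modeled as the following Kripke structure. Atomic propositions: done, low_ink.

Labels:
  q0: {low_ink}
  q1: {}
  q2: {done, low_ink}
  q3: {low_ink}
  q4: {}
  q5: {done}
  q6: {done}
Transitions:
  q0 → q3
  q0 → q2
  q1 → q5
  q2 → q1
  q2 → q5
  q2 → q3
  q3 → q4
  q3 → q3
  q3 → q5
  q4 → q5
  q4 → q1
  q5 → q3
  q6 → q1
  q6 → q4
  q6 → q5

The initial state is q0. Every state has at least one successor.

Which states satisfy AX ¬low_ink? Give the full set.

States satisfying ¬low_ink: {q1, q4, q5, q6}.
States satisfying AX ¬low_ink: {q1, q4, q6}.

{q1, q4, q6}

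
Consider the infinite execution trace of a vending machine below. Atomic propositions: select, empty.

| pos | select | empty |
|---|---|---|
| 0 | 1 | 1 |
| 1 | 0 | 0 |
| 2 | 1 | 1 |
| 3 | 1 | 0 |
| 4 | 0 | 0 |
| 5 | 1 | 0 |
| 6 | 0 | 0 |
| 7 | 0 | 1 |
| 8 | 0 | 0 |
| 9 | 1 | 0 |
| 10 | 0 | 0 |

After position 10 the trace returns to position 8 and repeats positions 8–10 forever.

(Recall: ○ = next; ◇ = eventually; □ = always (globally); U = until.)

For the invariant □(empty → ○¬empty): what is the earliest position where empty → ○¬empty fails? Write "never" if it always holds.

empty → ○¬empty holds at every position 0..10, and those are all the positions the trace ever visits, so the invariant □(empty → ○¬empty) is never violated.

never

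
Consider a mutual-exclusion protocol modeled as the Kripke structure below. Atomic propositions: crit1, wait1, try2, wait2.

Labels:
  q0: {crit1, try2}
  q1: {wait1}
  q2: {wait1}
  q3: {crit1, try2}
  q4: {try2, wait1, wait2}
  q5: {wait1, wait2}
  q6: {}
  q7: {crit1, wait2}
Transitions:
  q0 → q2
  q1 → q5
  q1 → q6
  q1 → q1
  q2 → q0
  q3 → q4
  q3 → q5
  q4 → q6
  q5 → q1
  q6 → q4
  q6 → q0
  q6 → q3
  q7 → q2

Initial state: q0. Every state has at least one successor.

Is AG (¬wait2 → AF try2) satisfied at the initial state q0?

States satisfying ¬wait2 → AF try2: {q0, q2, q3, q4, q5, q6, q7}.
States satisfying AG (¬wait2 → AF try2): {q0, q2, q7}.
Every state reachable from q0 satisfies ¬wait2 → AF try2.
q0 ∈ Sat(AG (¬wait2 → AF try2)).

Satisfied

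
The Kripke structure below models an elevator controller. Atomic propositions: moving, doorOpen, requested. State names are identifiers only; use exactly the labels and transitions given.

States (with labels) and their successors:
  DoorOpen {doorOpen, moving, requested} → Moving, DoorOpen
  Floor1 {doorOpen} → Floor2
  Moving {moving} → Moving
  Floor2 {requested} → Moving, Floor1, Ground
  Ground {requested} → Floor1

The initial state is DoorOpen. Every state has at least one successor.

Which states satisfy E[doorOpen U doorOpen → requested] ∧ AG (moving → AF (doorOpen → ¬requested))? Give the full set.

States satisfying doorOpen: {DoorOpen, Floor1}.
States satisfying doorOpen → requested: {DoorOpen, Moving, Floor2, Ground}.
States satisfying E[doorOpen U doorOpen → requested]: {DoorOpen, Floor1, Moving, Floor2, Ground}.
States satisfying moving → AF (doorOpen → ¬requested): {Floor1, Moving, Floor2, Ground}.
States satisfying AG (moving → AF (doorOpen → ¬requested)): {Floor1, Moving, Floor2, Ground}.
States satisfying E[doorOpen U doorOpen → requested] ∧ AG (moving → AF (doorOpen → ¬requested)): {Floor1, Moving, Floor2, Ground}.

{Floor1, Moving, Floor2, Ground}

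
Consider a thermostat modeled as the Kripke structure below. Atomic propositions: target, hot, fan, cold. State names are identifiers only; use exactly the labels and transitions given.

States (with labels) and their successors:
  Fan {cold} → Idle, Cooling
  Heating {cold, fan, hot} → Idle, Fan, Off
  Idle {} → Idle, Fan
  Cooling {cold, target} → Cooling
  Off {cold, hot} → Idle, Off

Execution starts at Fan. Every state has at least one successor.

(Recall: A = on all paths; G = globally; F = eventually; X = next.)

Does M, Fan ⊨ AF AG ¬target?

States satisfying AG ¬target: ∅.
States satisfying AF AG ¬target: ∅.
There is a path from Fan along which AG ¬target never holds.
Fan ∉ Sat(AF AG ¬target).

No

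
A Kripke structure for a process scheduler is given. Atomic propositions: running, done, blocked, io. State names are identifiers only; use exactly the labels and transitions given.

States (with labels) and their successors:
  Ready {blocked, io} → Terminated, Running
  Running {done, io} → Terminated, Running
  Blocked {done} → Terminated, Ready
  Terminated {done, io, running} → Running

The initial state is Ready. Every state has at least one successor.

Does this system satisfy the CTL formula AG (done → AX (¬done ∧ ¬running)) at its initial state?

States satisfying done → AX (¬done ∧ ¬running): {Ready}.
States satisfying AG (done → AX (¬done ∧ ¬running)): ∅.
Running is reachable from Ready and violates done → AX (¬done ∧ ¬running), so AG fails at Ready.
Ready ∉ Sat(AG (done → AX (¬done ∧ ¬running))).

Does not hold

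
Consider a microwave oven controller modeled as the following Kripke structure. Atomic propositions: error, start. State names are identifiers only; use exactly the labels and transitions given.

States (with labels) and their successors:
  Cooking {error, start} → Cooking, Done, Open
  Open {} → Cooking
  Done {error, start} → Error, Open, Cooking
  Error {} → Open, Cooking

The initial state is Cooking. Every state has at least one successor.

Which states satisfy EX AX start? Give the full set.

{Cooking, Done, Error}

States satisfying AX start: {Open}.
States satisfying EX AX start: {Cooking, Done, Error}.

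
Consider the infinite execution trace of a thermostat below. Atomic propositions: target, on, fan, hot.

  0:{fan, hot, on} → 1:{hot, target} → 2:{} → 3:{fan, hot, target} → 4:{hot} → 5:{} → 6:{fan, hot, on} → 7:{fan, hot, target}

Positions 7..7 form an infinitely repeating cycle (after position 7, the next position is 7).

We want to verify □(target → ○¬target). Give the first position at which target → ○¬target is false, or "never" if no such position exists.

7

Check target → ○¬target at each position in order: 0 ✓, 1 ✓, 2 ✓, 3 ✓, 4 ✓, 5 ✓, 6 ✓.
At position 7 the labels are {fan, hot, target} and the next position 7 has {fan, hot, target}, so target → ○¬target is false there. This is the first violation.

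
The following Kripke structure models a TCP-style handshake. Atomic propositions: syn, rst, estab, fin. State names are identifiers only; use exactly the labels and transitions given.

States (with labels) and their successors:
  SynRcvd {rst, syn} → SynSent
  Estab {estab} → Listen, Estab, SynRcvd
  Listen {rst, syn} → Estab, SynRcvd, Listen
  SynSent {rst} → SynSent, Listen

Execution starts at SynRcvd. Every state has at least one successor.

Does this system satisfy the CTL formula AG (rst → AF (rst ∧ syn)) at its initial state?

Violated

States satisfying rst → AF (rst ∧ syn): {SynRcvd, Estab, Listen}.
States satisfying AG (rst → AF (rst ∧ syn)): ∅.
SynSent is reachable from SynRcvd and violates rst → AF (rst ∧ syn), so AG fails at SynRcvd.
SynRcvd ∉ Sat(AG (rst → AF (rst ∧ syn))).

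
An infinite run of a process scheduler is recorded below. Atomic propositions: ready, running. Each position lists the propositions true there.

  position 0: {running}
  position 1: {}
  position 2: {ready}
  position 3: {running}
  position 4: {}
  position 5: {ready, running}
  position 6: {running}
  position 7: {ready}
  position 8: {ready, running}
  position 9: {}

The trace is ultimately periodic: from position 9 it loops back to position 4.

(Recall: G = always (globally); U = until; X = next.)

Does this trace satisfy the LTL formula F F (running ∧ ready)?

F (running ∧ ready) holds at position 0, which is reachable from 0, so F F (running ∧ ready) holds.

Satisfied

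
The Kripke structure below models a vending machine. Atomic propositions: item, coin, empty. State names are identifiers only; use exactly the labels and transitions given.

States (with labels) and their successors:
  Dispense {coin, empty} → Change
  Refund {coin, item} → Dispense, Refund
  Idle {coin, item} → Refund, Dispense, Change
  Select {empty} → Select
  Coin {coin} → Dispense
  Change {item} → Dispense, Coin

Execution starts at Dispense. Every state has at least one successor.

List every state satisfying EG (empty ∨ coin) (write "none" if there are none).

States satisfying empty ∨ coin: {Dispense, Refund, Idle, Select, Coin}.
States satisfying EG (empty ∨ coin): {Refund, Idle, Select}.

{Refund, Idle, Select}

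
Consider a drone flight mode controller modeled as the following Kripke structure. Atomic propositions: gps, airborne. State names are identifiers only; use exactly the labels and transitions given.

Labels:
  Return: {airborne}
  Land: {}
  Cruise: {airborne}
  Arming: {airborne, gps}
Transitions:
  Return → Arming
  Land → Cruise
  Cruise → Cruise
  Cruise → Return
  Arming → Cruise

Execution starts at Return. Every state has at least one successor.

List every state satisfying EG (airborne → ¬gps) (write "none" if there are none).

States satisfying airborne → ¬gps: {Return, Land, Cruise}.
States satisfying EG (airborne → ¬gps): {Land, Cruise}.

{Land, Cruise}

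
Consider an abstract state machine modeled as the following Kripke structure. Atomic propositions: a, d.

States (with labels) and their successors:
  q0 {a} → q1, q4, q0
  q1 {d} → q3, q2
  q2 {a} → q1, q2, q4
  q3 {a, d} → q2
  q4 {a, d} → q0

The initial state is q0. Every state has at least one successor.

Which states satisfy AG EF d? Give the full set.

{q0, q1, q2, q3, q4}

States satisfying EF d: {q0, q1, q2, q3, q4}.
States satisfying AG EF d: {q0, q1, q2, q3, q4}.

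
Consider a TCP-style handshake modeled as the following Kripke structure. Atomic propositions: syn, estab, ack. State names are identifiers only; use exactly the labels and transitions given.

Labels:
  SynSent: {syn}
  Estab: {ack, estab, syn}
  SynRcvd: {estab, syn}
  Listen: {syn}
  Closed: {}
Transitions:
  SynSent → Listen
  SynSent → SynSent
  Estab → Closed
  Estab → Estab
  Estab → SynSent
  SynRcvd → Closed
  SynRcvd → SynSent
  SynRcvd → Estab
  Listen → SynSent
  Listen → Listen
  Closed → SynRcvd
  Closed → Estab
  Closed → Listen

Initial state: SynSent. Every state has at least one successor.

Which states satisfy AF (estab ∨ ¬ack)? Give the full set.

{SynSent, Estab, SynRcvd, Listen, Closed}

States satisfying estab ∨ ¬ack: {SynSent, Estab, SynRcvd, Listen, Closed}.
States satisfying AF (estab ∨ ¬ack): {SynSent, Estab, SynRcvd, Listen, Closed}.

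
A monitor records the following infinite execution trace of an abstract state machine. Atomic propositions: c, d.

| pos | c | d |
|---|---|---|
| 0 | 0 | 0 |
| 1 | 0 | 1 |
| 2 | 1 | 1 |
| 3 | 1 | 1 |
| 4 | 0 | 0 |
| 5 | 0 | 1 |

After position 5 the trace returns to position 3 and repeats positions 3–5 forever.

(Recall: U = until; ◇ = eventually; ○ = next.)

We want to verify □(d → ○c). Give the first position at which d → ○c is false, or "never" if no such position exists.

Check d → ○c at each position in order: 0 ✓, 1 ✓, 2 ✓.
At position 3 the labels are {c, d} and the next position 4 has {}, so d → ○c is false there. This is the first violation.

3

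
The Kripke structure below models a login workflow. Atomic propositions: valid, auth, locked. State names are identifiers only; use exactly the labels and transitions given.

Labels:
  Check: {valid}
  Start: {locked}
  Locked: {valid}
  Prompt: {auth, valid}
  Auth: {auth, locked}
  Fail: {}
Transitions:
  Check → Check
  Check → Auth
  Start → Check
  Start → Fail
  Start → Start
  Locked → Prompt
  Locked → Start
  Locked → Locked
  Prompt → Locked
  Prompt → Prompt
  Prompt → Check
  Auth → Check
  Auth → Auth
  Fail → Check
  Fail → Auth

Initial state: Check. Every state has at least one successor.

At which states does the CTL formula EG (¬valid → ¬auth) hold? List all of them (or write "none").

States satisfying ¬valid → ¬auth: {Check, Start, Locked, Prompt, Fail}.
States satisfying EG (¬valid → ¬auth): {Check, Start, Locked, Prompt, Fail}.

{Check, Start, Locked, Prompt, Fail}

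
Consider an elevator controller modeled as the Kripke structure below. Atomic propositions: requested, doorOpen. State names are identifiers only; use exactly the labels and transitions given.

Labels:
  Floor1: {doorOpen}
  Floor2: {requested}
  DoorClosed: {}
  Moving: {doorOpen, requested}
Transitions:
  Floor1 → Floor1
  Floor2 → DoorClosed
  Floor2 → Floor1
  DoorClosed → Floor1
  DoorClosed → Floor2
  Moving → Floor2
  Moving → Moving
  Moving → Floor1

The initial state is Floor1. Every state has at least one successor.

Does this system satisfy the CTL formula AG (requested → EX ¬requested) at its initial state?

Holds

States satisfying requested → EX ¬requested: {Floor1, Floor2, DoorClosed, Moving}.
States satisfying AG (requested → EX ¬requested): {Floor1, Floor2, DoorClosed, Moving}.
Every state reachable from Floor1 satisfies requested → EX ¬requested.
Floor1 ∈ Sat(AG (requested → EX ¬requested)).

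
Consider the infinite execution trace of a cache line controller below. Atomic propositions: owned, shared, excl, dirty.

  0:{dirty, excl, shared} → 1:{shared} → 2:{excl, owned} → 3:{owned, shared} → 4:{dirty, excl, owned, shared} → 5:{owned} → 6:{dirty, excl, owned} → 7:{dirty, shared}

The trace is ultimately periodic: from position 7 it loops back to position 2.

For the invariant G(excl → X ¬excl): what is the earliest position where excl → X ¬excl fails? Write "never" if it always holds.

excl → X ¬excl holds at every position 0..7, and those are all the positions the trace ever visits, so the invariant G(excl → X ¬excl) is never violated.

never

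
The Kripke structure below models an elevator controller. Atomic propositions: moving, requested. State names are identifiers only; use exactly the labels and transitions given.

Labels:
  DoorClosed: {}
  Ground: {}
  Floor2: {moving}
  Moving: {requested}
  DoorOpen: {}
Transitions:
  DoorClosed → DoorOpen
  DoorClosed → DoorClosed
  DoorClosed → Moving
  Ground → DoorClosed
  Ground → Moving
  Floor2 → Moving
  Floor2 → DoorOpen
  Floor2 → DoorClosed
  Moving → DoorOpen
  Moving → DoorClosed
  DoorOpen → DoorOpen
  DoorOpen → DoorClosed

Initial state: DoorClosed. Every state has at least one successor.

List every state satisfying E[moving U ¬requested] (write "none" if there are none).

States satisfying moving: {Floor2}.
States satisfying ¬requested: {DoorClosed, Ground, Floor2, DoorOpen}.
States satisfying E[moving U ¬requested]: {DoorClosed, Ground, Floor2, DoorOpen}.

{DoorClosed, Ground, Floor2, DoorOpen}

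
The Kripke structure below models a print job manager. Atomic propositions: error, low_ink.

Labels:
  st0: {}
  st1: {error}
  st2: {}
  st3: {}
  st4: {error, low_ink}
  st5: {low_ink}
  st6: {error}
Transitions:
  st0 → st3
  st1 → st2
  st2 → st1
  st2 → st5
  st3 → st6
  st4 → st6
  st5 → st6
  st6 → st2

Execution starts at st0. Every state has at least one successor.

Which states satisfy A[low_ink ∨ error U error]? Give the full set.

{st1, st4, st5, st6}

States satisfying low_ink ∨ error: {st1, st4, st5, st6}.
States satisfying error: {st1, st4, st6}.
States satisfying A[low_ink ∨ error U error]: {st1, st4, st5, st6}.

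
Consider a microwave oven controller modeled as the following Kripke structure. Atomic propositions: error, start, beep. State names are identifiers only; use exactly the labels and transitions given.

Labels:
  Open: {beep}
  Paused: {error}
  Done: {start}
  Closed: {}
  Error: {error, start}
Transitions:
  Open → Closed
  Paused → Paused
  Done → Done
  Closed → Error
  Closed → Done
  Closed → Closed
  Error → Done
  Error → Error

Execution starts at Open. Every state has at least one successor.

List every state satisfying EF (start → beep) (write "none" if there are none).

States satisfying start → beep: {Open, Paused, Closed}.
States satisfying EF (start → beep): {Open, Paused, Closed}.

{Open, Paused, Closed}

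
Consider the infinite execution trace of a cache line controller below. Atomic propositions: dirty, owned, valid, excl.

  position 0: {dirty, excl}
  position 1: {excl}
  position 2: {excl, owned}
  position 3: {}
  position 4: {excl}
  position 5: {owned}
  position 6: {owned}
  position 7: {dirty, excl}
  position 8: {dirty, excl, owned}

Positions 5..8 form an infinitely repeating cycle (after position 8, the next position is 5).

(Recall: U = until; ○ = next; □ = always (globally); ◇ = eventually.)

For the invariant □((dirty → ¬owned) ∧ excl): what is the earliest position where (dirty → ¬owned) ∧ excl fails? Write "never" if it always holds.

3

Check (dirty → ¬owned) ∧ excl at each position in order: 0 ✓, 1 ✓, 2 ✓.
At position 3 the labels are {}, so (dirty → ¬owned) ∧ excl is false there. This is the first violation.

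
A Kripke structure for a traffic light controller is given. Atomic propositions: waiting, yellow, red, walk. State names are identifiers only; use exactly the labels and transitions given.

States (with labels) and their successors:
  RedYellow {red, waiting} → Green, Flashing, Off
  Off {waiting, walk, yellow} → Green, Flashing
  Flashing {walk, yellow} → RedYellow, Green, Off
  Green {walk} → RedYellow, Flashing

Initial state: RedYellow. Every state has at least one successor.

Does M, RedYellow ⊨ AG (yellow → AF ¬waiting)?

Yes

States satisfying yellow → AF ¬waiting: {RedYellow, Off, Flashing, Green}.
States satisfying AG (yellow → AF ¬waiting): {RedYellow, Off, Flashing, Green}.
Every state reachable from RedYellow satisfies yellow → AF ¬waiting.
RedYellow ∈ Sat(AG (yellow → AF ¬waiting)).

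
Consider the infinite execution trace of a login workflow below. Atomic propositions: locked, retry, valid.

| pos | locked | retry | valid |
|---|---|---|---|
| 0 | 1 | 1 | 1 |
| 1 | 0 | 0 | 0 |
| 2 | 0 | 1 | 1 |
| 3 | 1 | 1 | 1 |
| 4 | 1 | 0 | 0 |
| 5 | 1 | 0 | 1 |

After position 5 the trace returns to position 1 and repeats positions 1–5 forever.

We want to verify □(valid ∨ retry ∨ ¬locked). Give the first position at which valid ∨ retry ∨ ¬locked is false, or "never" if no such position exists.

4

Check valid ∨ retry ∨ ¬locked at each position in order: 0 ✓, 1 ✓, 2 ✓, 3 ✓.
At position 4 the labels are {locked}, so valid ∨ retry ∨ ¬locked is false there. This is the first violation.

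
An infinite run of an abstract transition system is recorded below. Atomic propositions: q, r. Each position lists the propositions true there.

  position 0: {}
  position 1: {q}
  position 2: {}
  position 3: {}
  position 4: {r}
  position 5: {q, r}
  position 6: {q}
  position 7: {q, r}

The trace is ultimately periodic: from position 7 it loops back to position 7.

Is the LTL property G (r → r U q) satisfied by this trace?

Yes

r → r U q holds at every position 0..7, and those are all positions ever visited, so G (r → r U q) holds.
Positions where r holds: 4, 5, 7.
Check r U q at each: 4→ok, 5→ok, 7→ok.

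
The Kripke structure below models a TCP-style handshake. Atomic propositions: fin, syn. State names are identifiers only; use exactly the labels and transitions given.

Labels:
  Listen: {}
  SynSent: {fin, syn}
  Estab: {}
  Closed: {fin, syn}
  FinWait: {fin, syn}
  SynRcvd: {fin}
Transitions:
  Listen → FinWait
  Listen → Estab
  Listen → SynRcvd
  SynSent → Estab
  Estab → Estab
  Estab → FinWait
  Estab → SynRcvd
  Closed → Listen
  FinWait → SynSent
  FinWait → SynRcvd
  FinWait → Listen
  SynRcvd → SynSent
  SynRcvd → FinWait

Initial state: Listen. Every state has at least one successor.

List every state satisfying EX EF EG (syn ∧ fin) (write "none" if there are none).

none

States satisfying EF EG (syn ∧ fin): ∅.
States satisfying EX EF EG (syn ∧ fin): ∅.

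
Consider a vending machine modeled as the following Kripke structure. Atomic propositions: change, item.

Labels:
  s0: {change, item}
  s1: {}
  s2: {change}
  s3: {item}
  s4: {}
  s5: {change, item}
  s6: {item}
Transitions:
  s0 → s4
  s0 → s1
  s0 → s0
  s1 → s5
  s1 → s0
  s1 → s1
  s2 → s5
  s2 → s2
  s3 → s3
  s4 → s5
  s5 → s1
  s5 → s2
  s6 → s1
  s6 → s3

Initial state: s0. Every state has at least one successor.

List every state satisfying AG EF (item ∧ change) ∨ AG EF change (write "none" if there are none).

States satisfying EF (item ∧ change): {s0, s1, s2, s4, s5, s6}.
States satisfying AG EF (item ∧ change): {s0, s1, s2, s4, s5}.
States satisfying EF change: {s0, s1, s2, s4, s5, s6}.
States satisfying AG EF change: {s0, s1, s2, s4, s5}.
States satisfying AG EF (item ∧ change) ∨ AG EF change: {s0, s1, s2, s4, s5}.

{s0, s1, s2, s4, s5}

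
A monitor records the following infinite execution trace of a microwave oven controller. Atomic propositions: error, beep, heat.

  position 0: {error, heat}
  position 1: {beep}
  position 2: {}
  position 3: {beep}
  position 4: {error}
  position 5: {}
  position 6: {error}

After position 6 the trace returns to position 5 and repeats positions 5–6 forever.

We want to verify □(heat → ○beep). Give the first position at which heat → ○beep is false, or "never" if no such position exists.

heat → ○beep holds at every position 0..6, and those are all the positions the trace ever visits, so the invariant □(heat → ○beep) is never violated.

never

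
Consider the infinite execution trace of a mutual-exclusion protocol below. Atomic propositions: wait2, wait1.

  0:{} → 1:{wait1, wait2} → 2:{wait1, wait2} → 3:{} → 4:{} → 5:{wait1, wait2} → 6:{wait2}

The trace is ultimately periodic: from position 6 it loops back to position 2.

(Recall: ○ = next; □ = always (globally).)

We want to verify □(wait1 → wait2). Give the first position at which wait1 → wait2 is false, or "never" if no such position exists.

wait1 → wait2 holds at every position 0..6, and those are all the positions the trace ever visits, so the invariant □(wait1 → wait2) is never violated.

never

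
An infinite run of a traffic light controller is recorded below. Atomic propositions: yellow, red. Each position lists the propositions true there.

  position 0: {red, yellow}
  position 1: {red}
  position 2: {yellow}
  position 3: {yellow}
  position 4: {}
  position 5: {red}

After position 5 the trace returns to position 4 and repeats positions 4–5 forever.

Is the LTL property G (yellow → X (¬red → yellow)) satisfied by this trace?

yellow → X (¬red → yellow) must hold at every position from 0 onward. It fails at position 3, so G (yellow → X (¬red → yellow)) is false.
Positions where yellow holds: 0, 2, 3.
Check X (¬red → yellow) at each: 0→ok, 2→ok, 3→fails.

Violated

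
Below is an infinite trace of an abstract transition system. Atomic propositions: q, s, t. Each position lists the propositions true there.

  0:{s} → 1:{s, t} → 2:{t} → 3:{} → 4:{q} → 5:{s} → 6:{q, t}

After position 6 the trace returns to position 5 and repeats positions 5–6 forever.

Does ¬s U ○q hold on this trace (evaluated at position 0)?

Walking from position 0: at position 0, ○q has not yet held and ¬s fails, so ¬s U ○q is false.

No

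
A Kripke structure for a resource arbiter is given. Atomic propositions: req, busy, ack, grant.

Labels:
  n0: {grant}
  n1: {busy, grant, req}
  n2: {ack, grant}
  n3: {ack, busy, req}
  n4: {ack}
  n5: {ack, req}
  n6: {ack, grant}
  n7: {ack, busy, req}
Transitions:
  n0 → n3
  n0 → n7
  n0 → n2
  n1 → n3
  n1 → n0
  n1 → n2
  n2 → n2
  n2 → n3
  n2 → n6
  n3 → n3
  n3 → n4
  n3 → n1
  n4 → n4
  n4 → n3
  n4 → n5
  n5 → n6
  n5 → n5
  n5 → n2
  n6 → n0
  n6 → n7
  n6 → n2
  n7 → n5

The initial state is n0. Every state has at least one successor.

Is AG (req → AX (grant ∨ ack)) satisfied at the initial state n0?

States satisfying req → AX (grant ∨ ack): {n0, n1, n2, n3, n4, n5, n6, n7}.
States satisfying AG (req → AX (grant ∨ ack)): {n0, n1, n2, n3, n4, n5, n6, n7}.
Every state reachable from n0 satisfies req → AX (grant ∨ ack).
n0 ∈ Sat(AG (req → AX (grant ∨ ack))).

Holds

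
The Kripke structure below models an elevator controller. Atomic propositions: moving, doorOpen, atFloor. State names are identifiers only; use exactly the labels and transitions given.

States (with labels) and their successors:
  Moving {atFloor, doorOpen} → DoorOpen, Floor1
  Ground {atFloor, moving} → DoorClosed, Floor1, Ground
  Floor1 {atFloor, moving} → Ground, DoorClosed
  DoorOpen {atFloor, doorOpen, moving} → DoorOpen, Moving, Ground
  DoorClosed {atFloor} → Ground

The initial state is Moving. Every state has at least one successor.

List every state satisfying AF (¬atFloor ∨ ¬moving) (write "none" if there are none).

{Moving, DoorClosed}

States satisfying ¬atFloor ∨ ¬moving: {Moving, DoorClosed}.
States satisfying AF (¬atFloor ∨ ¬moving): {Moving, DoorClosed}.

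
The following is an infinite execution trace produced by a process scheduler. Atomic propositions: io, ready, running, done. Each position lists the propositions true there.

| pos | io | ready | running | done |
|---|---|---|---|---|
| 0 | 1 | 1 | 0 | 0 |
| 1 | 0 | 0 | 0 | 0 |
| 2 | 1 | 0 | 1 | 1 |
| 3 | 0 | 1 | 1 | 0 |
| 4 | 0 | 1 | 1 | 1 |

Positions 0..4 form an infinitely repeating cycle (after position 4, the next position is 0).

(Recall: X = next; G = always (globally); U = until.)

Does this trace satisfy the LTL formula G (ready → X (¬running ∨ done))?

ready → X (¬running ∨ done) holds at every position 0..4, and those are all positions ever visited, so G (ready → X (¬running ∨ done)) holds.
Positions where ready holds: 0, 3, 4.
Check X (¬running ∨ done) at each: 0→ok, 3→ok, 4→ok.

Yes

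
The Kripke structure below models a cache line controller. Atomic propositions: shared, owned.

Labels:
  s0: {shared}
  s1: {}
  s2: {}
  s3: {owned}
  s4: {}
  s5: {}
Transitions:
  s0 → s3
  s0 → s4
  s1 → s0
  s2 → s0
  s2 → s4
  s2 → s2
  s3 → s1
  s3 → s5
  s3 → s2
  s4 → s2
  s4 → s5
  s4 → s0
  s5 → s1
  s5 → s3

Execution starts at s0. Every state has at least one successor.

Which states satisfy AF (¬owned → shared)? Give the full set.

States satisfying ¬owned → shared: {s0, s3}.
States satisfying AF (¬owned → shared): {s0, s1, s3, s5}.

{s0, s1, s3, s5}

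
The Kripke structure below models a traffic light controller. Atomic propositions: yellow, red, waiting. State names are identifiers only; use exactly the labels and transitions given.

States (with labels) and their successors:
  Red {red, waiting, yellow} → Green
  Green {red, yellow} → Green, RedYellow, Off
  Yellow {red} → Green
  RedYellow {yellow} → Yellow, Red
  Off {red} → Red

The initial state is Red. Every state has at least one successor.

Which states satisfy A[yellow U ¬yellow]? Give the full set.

{Yellow, Off}

States satisfying yellow: {Red, Green, RedYellow}.
States satisfying ¬yellow: {Yellow, Off}.
States satisfying A[yellow U ¬yellow]: {Yellow, Off}.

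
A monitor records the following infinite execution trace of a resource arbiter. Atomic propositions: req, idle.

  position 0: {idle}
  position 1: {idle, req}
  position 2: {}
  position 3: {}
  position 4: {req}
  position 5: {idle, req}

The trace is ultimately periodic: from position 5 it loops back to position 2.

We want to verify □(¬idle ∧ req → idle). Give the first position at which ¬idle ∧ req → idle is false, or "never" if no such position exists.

4

Check ¬idle ∧ req → idle at each position in order: 0 ✓, 1 ✓, 2 ✓, 3 ✓.
At position 4 the labels are {req}, so ¬idle ∧ req → idle is false there. This is the first violation.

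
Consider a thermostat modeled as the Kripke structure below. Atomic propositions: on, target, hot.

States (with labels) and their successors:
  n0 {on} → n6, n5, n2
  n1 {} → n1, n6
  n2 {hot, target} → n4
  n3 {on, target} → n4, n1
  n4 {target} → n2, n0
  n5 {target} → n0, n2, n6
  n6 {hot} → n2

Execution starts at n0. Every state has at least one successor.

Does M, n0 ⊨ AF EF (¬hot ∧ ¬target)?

Yes

States satisfying EF (¬hot ∧ ¬target): {n0, n1, n2, n3, n4, n5, n6}.
States satisfying AF EF (¬hot ∧ ¬target): {n0, n1, n2, n3, n4, n5, n6}.
n0 ∈ Sat(AF EF (¬hot ∧ ¬target)).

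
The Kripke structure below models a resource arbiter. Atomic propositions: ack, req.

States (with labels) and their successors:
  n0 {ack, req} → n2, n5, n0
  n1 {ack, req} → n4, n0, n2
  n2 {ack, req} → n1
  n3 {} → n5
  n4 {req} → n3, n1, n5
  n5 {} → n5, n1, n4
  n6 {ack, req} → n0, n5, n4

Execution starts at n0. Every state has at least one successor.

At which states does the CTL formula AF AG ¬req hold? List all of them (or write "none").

none

States satisfying AG ¬req: ∅.
States satisfying AF AG ¬req: ∅.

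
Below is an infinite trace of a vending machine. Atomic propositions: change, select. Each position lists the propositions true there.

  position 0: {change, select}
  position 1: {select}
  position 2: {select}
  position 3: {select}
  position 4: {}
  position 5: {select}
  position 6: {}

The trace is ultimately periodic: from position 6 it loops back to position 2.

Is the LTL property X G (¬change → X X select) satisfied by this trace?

The position after 0 is 1; G (¬change → X X select) is false there.

Does not hold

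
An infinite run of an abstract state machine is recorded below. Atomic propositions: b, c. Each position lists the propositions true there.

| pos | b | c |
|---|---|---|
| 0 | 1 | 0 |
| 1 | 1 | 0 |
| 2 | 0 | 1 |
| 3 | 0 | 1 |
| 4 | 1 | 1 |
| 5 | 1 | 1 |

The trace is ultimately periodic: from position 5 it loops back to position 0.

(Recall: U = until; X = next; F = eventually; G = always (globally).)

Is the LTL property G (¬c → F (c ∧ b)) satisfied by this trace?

¬c → F (c ∧ b) holds at every position 0..5, and those are all positions ever visited, so G (¬c → F (c ∧ b)) holds.
Positions where ¬c holds: 0, 1.
Check F (c ∧ b) at each: 0→ok, 1→ok.

Yes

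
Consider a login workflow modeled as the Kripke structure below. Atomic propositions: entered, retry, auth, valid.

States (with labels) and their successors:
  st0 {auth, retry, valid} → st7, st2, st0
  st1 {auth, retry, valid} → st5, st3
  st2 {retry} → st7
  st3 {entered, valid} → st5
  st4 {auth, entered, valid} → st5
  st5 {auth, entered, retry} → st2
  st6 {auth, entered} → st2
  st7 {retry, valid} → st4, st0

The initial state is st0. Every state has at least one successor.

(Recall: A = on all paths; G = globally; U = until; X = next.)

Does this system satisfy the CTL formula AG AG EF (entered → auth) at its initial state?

Satisfied

States satisfying AG EF (entered → auth): {st0, st1, st2, st3, st4, st5, st6, st7}.
States satisfying AG AG EF (entered → auth): {st0, st1, st2, st3, st4, st5, st6, st7}.
Every state reachable from st0 satisfies AG EF (entered → auth).
st0 ∈ Sat(AG AG EF (entered → auth)).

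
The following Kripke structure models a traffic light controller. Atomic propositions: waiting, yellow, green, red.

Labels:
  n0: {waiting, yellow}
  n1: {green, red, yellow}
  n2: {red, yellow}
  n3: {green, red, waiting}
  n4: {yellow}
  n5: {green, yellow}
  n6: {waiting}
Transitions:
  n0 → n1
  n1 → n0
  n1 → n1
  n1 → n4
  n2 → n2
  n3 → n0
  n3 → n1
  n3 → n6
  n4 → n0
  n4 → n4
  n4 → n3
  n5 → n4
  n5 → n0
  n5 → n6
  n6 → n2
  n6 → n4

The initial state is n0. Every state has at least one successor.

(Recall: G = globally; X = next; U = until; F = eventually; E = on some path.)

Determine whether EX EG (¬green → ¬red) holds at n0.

States satisfying EG (¬green → ¬red): {n0, n1, n3, n4, n5, n6}.
States satisfying EX EG (¬green → ¬red): {n0, n1, n3, n4, n5, n6}.
n0 ∈ Sat(EX EG (¬green → ¬red)).

Satisfied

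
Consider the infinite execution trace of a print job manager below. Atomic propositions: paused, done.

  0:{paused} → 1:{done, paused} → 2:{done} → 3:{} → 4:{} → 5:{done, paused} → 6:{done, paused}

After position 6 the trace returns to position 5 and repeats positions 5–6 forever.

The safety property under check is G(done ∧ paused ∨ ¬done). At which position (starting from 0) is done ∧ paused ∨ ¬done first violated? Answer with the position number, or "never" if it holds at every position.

2

Check done ∧ paused ∨ ¬done at each position in order: 0 ✓, 1 ✓.
At position 2 the labels are {done}, so done ∧ paused ∨ ¬done is false there. This is the first violation.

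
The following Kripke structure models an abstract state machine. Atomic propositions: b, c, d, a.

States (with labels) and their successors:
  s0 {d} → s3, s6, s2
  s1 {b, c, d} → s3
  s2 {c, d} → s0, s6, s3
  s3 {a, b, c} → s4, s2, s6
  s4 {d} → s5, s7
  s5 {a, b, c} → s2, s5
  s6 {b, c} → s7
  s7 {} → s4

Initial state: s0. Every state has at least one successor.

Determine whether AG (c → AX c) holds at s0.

States satisfying c → AX c: {s0, s1, s4, s5, s7}.
States satisfying AG (c → AX c): ∅.
s2 is reachable from s0 and violates c → AX c, so AG fails at s0.
s0 ∉ Sat(AG (c → AX c)).

No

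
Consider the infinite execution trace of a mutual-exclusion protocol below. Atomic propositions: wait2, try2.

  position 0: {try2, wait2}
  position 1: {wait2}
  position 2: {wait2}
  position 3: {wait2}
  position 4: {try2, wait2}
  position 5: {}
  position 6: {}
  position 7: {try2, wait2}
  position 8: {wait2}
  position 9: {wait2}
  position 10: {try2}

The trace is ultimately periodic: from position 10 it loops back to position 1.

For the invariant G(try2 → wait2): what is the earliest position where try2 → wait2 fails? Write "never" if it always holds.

10

Check try2 → wait2 at each position in order: 0 ✓, 1 ✓, 2 ✓, 3 ✓, 4 ✓, 5 ✓, 6 ✓, 7 ✓, 8 ✓, 9 ✓.
At position 10 the labels are {try2}, so try2 → wait2 is false there. This is the first violation.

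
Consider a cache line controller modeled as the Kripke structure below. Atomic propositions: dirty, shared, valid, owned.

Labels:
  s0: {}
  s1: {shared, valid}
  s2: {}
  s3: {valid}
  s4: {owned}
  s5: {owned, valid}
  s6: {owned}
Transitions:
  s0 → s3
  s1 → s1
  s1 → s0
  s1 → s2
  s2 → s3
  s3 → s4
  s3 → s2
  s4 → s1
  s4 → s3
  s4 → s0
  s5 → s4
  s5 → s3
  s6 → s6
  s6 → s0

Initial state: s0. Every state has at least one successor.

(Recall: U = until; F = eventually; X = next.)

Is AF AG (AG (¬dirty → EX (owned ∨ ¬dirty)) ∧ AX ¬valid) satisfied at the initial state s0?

States satisfying AG (AG (¬dirty → EX (owned ∨ ¬dirty)) ∧ AX ¬valid): ∅.
States satisfying AF AG (AG (¬dirty → EX (owned ∨ ¬dirty)) ∧ AX ¬valid): ∅.
There is a path from s0 along which AG (AG (¬dirty → EX (owned ∨ ¬dirty)) ∧ AX ¬valid) never holds.
s0 ∉ Sat(AF AG (AG (¬dirty → EX (owned ∨ ¬dirty)) ∧ AX ¬valid)).

Violated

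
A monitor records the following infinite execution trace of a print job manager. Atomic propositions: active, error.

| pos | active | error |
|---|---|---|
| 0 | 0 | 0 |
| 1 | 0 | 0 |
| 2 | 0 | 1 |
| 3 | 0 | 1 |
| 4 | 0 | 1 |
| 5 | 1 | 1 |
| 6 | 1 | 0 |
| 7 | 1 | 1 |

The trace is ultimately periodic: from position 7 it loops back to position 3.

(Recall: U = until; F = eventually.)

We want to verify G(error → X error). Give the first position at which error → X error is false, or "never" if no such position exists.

Check error → X error at each position in order: 0 ✓, 1 ✓, 2 ✓, 3 ✓, 4 ✓.
At position 5 the labels are {active, error} and the next position 6 has {active}, so error → X error is false there. This is the first violation.

5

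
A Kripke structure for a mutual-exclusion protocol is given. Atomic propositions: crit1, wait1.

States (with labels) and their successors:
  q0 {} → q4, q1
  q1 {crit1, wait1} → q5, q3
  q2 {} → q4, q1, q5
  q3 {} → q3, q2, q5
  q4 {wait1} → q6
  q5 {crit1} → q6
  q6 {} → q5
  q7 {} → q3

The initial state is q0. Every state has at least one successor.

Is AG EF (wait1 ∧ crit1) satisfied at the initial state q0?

No

States satisfying EF (wait1 ∧ crit1): {q0, q1, q2, q3, q7}.
States satisfying AG EF (wait1 ∧ crit1): ∅.
q4 is reachable from q0 and violates EF (wait1 ∧ crit1), so AG fails at q0.
q0 ∉ Sat(AG EF (wait1 ∧ crit1)).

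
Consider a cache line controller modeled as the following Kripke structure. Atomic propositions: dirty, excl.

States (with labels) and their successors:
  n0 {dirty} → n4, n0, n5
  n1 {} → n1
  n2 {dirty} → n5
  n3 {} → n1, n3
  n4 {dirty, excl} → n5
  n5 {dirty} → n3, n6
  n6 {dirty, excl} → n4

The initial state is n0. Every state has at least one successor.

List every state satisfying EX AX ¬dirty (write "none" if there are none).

States satisfying AX ¬dirty: {n1, n3}.
States satisfying EX AX ¬dirty: {n1, n3, n5}.

{n1, n3, n5}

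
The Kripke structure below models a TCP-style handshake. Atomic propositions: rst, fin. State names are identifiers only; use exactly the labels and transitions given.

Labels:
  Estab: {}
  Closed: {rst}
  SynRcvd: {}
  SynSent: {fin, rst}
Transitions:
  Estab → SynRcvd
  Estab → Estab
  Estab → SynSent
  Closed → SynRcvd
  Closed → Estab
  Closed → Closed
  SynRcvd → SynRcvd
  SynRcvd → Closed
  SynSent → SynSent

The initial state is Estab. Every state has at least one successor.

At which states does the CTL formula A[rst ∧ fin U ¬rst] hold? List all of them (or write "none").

{Estab, SynRcvd}

States satisfying rst ∧ fin: {SynSent}.
States satisfying ¬rst: {Estab, SynRcvd}.
States satisfying A[rst ∧ fin U ¬rst]: {Estab, SynRcvd}.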